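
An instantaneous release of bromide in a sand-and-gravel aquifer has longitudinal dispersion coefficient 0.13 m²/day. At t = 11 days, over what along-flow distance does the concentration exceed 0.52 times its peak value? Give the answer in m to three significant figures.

3.87 m

The plume is Gaussian with σ = √(2Dt) = √(2 × 0.13 × 11) = 1.691 m.
C/C_peak = exp(−Δx²/(2σ²)) = 0.52 ⇒ Δx = σ·√(−2 ln 0.52) = 1.691 × 1.144 = 1.935 m.
Width = 2Δx = 3.87 m.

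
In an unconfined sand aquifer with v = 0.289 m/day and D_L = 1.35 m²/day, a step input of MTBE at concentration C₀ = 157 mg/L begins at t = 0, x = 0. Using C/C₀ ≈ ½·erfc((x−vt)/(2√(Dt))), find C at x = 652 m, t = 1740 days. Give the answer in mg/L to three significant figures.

2.32 mg/L

For a continuous step input, C/C₀ ≈ ½·erfc((x−vt)/(2√(Dt))).
vt = 0.289 × 1740 = 502.86 m and 2√(Dt) = 2√(1.35 × 1740) = 96.93 m.
Argument (x−vt)/(2√(Dt)) = (652 − 502.86)/96.93 = 1.539; ½·erfc(1.539) = 0.01476.
C = 157 × 0.01476 = 2.32 mg/L.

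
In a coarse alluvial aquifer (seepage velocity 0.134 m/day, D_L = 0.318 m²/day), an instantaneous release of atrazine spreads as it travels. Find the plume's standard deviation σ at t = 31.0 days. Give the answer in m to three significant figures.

Dispersive spreading gives a Gaussian with σ² = 2Dt; advection only shifts the center.
σ = √(2 × 0.318 × 31.0) = 4.44 m.

4.44 m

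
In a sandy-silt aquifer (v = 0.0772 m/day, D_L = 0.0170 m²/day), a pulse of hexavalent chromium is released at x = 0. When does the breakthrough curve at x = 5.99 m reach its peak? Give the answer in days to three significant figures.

74.8 days

For the 1D instantaneous-source solution, setting ∂C/∂t = 0 at fixed x gives v²t² + 2Dt − x² = 0, so t = (√(D² + v²x²) − D)/v².
√(D² + v²x²) = √(0.0170² + 0.0772² × 5.99²) = 0.4627; v² = 0.00595984.
t = (0.4627 − 0.0170)/0.00595984 = 74.8 days (vs. the pure-advection estimate x/v = 77.6 d).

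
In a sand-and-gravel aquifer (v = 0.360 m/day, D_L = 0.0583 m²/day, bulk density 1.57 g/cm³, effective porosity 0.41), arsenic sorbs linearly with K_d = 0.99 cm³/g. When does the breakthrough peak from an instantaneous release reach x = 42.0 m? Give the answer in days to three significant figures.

557 days

Retardation factor R = 1 + ρ_b·K_d/n = 1 + 1.57 × 0.99/0.41 = 4.791.
Sorption retards both mechanisms: v_R = v/R = 0.07514 m/day, D_R = D/R = 0.01217 m²/day.
Peak time from v_R²t² + 2D_R t − x² = 0: t = (√(D_R² + v_R²x²) − D_R)/v_R².
√(D_R² + v_R²x²) = √(0.01217² + 0.07514² × 42.0²) = 3.156; v_R² = 0.005646.
t = (3.156 − 0.01217)/0.005646 = 557 days.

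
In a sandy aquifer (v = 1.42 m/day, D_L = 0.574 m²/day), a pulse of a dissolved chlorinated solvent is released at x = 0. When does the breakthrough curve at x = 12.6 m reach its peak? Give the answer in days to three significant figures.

8.59 days

For the 1D instantaneous-source solution, setting ∂C/∂t = 0 at fixed x gives v²t² + 2Dt − x² = 0, so t = (√(D² + v²x²) − D)/v².
√(D² + v²x²) = √(0.574² + 1.42² × 12.6²) = 17.90; v² = 2.0164.
t = (17.90 − 0.574)/2.0164 = 8.59 days (vs. the pure-advection estimate x/v = 8.87 d).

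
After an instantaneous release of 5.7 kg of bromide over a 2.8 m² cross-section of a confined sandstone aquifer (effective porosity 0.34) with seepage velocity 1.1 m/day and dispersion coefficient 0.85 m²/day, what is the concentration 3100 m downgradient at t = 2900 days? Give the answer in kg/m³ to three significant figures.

For an instantaneous plane source, C(x,t) = M/(n_e·A·√(4πDt)) · exp(−(x−vt)²/(4Dt)), with n_e·A the pore (flow) area.
Plume center vt = 1.1 × 2900 = 3190 m, so the well at 3100 m is 90 m upgradient of the peak.
√(4πDt) = 176.0 m, giving peak height M/(n_e·A·√(4πDt)) = 5.7/(0.34 × 2.8 × 176.0) = 0.03402 kg/m³.
(x−vt)²/(4Dt) = (-90)²/(4 × 0.85 × 2900) = 0.8215; exp(−0.8215) = 0.4398.
C = 0.03402 × 0.4398 = 0.0150 kg/m³.

0.0150 kg/m³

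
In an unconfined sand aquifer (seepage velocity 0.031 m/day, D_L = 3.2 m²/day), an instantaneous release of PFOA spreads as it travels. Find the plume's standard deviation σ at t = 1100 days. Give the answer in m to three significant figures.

83.9 m

Dispersive spreading gives a Gaussian with σ² = 2Dt; advection only shifts the center.
σ = √(2 × 3.2 × 1100) = 83.9 m.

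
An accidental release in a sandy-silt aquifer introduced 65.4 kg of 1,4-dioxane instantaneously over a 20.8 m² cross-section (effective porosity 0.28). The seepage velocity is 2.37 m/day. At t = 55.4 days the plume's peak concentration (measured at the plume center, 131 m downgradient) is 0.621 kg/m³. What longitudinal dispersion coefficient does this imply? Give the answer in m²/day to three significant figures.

At the plume center C_max = M/(n_e·A·√(4πDt)), so D = M²/(4πt·(n_e·A·C_max)²).
n_e·A·C_max = 0.28 × 20.8 × 0.621 = 3.617 kg/m.
D = 65.4²/(4π × 55.4 × 3.617²) = 0.470 m²/day.

0.470 m²/day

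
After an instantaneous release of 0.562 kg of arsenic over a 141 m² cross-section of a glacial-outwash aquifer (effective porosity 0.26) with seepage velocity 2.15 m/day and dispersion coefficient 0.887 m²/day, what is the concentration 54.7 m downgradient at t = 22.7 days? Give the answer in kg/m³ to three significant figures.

0.000626 kg/m³

For an instantaneous plane source, C(x,t) = M/(n_e·A·√(4πDt)) · exp(−(x−vt)²/(4Dt)), with n_e·A the pore (flow) area.
Plume center vt = 2.15 × 22.7 = 48.805 m, so the well at 54.7 m is 5.895 m downgradient of the peak.
√(4πDt) = 15.91 m, giving peak height M/(n_e·A·√(4πDt)) = 0.562/(0.26 × 141 × 15.91) = 0.0009635 kg/m³.
(x−vt)²/(4Dt) = (5.895)²/(4 × 0.887 × 22.7) = 0.4315; exp(−0.4315) = 0.6495.
C = 0.0009635 × 0.6495 = 0.000626 kg/m³.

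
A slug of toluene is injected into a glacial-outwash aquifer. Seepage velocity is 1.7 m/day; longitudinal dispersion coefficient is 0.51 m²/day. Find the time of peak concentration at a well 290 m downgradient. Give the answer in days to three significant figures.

For the 1D instantaneous-source solution, setting ∂C/∂t = 0 at fixed x gives v²t² + 2Dt − x² = 0, so t = (√(D² + v²x²) − D)/v².
√(D² + v²x²) = √(0.51² + 1.7² × 290²) = 493.0; v² = 2.89.
t = (493.0 − 0.51)/2.89 = 170 days (vs. the pure-advection estimate x/v = 171 d).

170 days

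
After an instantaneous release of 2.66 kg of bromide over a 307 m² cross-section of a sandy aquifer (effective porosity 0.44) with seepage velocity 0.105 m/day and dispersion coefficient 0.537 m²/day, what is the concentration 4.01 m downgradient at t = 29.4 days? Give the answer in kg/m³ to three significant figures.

For an instantaneous plane source, C(x,t) = M/(n_e·A·√(4πDt)) · exp(−(x−vt)²/(4Dt)), with n_e·A the pore (flow) area.
Plume center vt = 0.105 × 29.4 = 3.087 m, so the well at 4.01 m is 0.923 m downgradient of the peak.
√(4πDt) = 14.09 m, giving peak height M/(n_e·A·√(4πDt)) = 2.66/(0.44 × 307 × 14.09) = 0.001398 kg/m³.
(x−vt)²/(4Dt) = (0.923)²/(4 × 0.537 × 29.4) = 0.01349; exp(−0.01349) = 0.9866.
C = 0.001398 × 0.9866 = 0.00138 kg/m³.

0.00138 kg/m³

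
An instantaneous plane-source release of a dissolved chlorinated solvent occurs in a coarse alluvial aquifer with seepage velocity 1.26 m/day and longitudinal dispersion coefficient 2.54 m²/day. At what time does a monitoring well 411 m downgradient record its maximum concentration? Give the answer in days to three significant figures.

325 days

For the 1D instantaneous-source solution, setting ∂C/∂t = 0 at fixed x gives v²t² + 2Dt − x² = 0, so t = (√(D² + v²x²) − D)/v².
√(D² + v²x²) = √(2.54² + 1.26² × 411²) = 517.9; v² = 1.5876.
t = (517.9 − 2.54)/1.5876 = 325 days (vs. the pure-advection estimate x/v = 326 d).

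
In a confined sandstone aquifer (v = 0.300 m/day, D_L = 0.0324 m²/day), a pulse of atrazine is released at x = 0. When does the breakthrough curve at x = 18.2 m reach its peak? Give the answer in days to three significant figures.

60.3 days

For the 1D instantaneous-source solution, setting ∂C/∂t = 0 at fixed x gives v²t² + 2Dt − x² = 0, so t = (√(D² + v²x²) − D)/v².
√(D² + v²x²) = √(0.0324² + 0.300² × 18.2²) = 5.460; v² = 0.09.
t = (5.460 − 0.0324)/0.09 = 60.3 days (vs. the pure-advection estimate x/v = 60.7 d).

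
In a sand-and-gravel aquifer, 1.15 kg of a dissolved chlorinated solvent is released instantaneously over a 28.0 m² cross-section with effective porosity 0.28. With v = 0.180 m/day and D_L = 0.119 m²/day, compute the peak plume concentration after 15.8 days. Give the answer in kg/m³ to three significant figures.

0.0302 kg/m³

The peak of an instantaneous 1D plume sits at x = vt; there the Gaussian factor is 1 and C_max = M/(n_e·A·√(4πDt)), where n_e·A is the pore area the mass is dissolved in.
√(4πDt) = √(4π × 0.119 × 15.8) = 4.861 m, so C_max = 1.15/(0.28 × 28.0 × 4.861) = 0.0302 kg/m³.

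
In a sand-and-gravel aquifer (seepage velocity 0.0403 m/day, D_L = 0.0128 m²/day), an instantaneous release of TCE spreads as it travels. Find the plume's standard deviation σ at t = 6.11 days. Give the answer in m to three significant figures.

Dispersive spreading gives a Gaussian with σ² = 2Dt; advection only shifts the center.
σ = √(2 × 0.0128 × 6.11) = 0.395 m.

0.395 m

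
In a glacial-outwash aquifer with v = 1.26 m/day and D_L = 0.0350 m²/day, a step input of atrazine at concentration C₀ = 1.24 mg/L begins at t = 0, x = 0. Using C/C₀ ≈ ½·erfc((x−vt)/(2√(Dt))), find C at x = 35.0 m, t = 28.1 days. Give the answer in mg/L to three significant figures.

For a continuous step input, C/C₀ ≈ ½·erfc((x−vt)/(2√(Dt))).
vt = 1.26 × 28.1 = 35.406 m and 2√(Dt) = 2√(0.0350 × 28.1) = 1.983 m.
Argument (x−vt)/(2√(Dt)) = (35.0 − 35.406)/1.983 = -0.2047; ½·erfc(-0.2047) = 0.6139.
C = 1.24 × 0.6139 = 0.761 mg/L.

0.761 mg/L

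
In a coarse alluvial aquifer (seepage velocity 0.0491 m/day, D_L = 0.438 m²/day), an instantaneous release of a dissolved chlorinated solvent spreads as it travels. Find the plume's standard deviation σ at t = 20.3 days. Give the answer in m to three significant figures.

Dispersive spreading gives a Gaussian with σ² = 2Dt; advection only shifts the center.
σ = √(2 × 0.438 × 20.3) = 4.22 m.

4.22 m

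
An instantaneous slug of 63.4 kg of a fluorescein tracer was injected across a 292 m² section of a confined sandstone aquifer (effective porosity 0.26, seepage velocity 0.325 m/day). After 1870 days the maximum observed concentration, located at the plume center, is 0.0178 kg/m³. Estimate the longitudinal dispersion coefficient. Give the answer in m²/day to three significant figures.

0.0937 m²/day

At the plume center C_max = M/(n_e·A·√(4πDt)), so D = M²/(4πt·(n_e·A·C_max)²).
n_e·A·C_max = 0.26 × 292 × 0.0178 = 1.351 kg/m.
D = 63.4²/(4π × 1870 × 1.351²) = 0.0937 m²/day.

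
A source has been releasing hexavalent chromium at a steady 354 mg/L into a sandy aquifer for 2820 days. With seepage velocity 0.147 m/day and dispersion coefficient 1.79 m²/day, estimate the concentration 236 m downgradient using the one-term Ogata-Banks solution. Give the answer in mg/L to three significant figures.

341 mg/L

For a continuous step input, C/C₀ ≈ ½·erfc((x−vt)/(2√(Dt))).
vt = 0.147 × 2820 = 414.54 m and 2√(Dt) = 2√(1.79 × 2820) = 142.1 m.
Argument (x−vt)/(2√(Dt)) = (236 − 414.54)/142.1 = -1.256; ½·erfc(-1.256) = 0.9622.
C = 354 × 0.9622 = 341 mg/L.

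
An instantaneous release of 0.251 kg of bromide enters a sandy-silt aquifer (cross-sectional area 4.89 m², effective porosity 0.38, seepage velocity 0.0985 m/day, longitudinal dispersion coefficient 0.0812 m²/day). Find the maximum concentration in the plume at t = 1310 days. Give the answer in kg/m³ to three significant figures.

0.00369 kg/m³

The peak of an instantaneous 1D plume sits at x = vt; there the Gaussian factor is 1 and C_max = M/(n_e·A·√(4πDt)), where n_e·A is the pore area the mass is dissolved in.
√(4πDt) = √(4π × 0.0812 × 1310) = 36.56 m, so C_max = 0.251/(0.38 × 4.89 × 36.56) = 0.00369 kg/m³.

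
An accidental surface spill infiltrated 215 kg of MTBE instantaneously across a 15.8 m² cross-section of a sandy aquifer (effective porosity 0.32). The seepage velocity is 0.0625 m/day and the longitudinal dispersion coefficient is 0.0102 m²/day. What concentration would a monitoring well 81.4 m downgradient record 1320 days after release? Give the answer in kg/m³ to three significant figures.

For an instantaneous plane source, C(x,t) = M/(n_e·A·√(4πDt)) · exp(−(x−vt)²/(4Dt)), with n_e·A the pore (flow) area.
Plume center vt = 0.0625 × 1320 = 82.5 m, so the well at 81.4 m is 1.1 m upgradient of the peak.
√(4πDt) = 13.01 m, giving peak height M/(n_e·A·√(4πDt)) = 215/(0.32 × 15.8 × 13.01) = 3.269 kg/m³.
(x−vt)²/(4Dt) = (-1.1)²/(4 × 0.0102 × 1320) = 0.02247; exp(−0.02247) = 0.9778.
C = 3.269 × 0.9778 = 3.20 kg/m³.

3.20 kg/m³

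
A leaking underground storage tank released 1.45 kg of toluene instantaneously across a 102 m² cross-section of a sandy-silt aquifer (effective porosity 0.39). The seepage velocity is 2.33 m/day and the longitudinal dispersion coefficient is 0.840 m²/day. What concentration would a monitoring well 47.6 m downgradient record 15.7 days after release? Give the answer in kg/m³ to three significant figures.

For an instantaneous plane source, C(x,t) = M/(n_e·A·√(4πDt)) · exp(−(x−vt)²/(4Dt)), with n_e·A the pore (flow) area.
Plume center vt = 2.33 × 15.7 = 36.581 m, so the well at 47.6 m is 11.019 m downgradient of the peak.
√(4πDt) = 12.87 m, giving peak height M/(n_e·A·√(4πDt)) = 1.45/(0.39 × 102 × 12.87) = 0.002832 kg/m³.
(x−vt)²/(4Dt) = (11.019)²/(4 × 0.840 × 15.7) = 2.302; exp(−2.302) = 0.1001.
C = 0.002832 × 0.1001 = 0.000283 kg/m³.

0.000283 kg/m³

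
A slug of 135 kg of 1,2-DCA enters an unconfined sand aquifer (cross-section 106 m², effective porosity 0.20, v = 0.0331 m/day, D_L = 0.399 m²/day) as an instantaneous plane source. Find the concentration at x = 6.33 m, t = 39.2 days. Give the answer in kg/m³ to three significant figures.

0.303 kg/m³

For an instantaneous plane source, C(x,t) = M/(n_e·A·√(4πDt)) · exp(−(x−vt)²/(4Dt)), with n_e·A the pore (flow) area.
Plume center vt = 0.0331 × 39.2 = 1.29752 m, so the well at 6.33 m is 5.03248 m downgradient of the peak.
√(4πDt) = 14.02 m, giving peak height M/(n_e·A·√(4πDt)) = 135/(0.20 × 106 × 14.02) = 0.4542 kg/m³.
(x−vt)²/(4Dt) = (5.03248)²/(4 × 0.399 × 39.2) = 0.4048; exp(−0.4048) = 0.6671.
C = 0.4542 × 0.6671 = 0.303 kg/m³.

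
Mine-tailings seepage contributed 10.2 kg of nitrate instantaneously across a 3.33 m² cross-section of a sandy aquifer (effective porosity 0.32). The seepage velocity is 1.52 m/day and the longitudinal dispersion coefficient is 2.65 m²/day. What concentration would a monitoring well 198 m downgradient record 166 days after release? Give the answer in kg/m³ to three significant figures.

For an instantaneous plane source, C(x,t) = M/(n_e·A·√(4πDt)) · exp(−(x−vt)²/(4Dt)), with n_e·A the pore (flow) area.
Plume center vt = 1.52 × 166 = 252.32 m, so the well at 198 m is 54.32 m upgradient of the peak.
√(4πDt) = 74.35 m, giving peak height M/(n_e·A·√(4πDt)) = 10.2/(0.32 × 3.33 × 74.35) = 0.1287 kg/m³.
(x−vt)²/(4Dt) = (-54.32)²/(4 × 2.65 × 166) = 1.677; exp(−1.677) = 0.1869.
C = 0.1287 × 0.1869 = 0.0241 kg/m³.

0.0241 kg/m³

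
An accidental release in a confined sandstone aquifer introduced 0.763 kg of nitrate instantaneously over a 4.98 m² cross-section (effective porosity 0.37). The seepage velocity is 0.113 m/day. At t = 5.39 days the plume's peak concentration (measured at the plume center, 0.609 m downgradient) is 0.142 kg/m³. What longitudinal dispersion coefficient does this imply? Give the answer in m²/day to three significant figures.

At the plume center C_max = M/(n_e·A·√(4πDt)), so D = M²/(4πt·(n_e·A·C_max)²).
n_e·A·C_max = 0.37 × 4.98 × 0.142 = 0.2616 kg/m.
D = 0.763²/(4π × 5.39 × 0.2616²) = 0.126 m²/day.

0.126 m²/day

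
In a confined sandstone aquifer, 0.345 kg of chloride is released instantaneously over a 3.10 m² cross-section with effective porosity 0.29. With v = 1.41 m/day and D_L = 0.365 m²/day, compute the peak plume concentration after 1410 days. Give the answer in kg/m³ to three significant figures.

The peak of an instantaneous 1D plume sits at x = vt; there the Gaussian factor is 1 and C_max = M/(n_e·A·√(4πDt)), where n_e·A is the pore area the mass is dissolved in.
√(4πDt) = √(4π × 0.365 × 1410) = 80.42 m, so C_max = 0.345/(0.29 × 3.10 × 80.42) = 0.00477 kg/m³.

0.00477 kg/m³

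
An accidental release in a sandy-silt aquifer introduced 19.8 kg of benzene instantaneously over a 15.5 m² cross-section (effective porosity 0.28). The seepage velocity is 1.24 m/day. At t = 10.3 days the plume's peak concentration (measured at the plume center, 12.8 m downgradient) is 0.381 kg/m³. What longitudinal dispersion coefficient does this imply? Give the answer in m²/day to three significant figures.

1.11 m²/day

At the plume center C_max = M/(n_e·A·√(4πDt)), so D = M²/(4πt·(n_e·A·C_max)²).
n_e·A·C_max = 0.28 × 15.5 × 0.381 = 1.654 kg/m.
D = 19.8²/(4π × 10.3 × 1.654²) = 1.11 m²/day.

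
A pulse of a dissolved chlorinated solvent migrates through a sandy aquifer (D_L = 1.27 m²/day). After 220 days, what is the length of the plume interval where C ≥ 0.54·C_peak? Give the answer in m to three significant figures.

The plume is Gaussian with σ = √(2Dt) = √(2 × 1.27 × 220) = 23.64 m.
C/C_peak = exp(−Δx²/(2σ²)) = 0.54 ⇒ Δx = σ·√(−2 ln 0.54) = 23.64 × 1.110 = 26.24 m.
Width = 2Δx = 52.5 m.

52.5 m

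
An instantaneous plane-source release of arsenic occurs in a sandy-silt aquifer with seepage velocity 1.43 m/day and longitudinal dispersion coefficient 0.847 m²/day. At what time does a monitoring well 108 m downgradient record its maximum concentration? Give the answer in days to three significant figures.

75.1 days

For the 1D instantaneous-source solution, setting ∂C/∂t = 0 at fixed x gives v²t² + 2Dt − x² = 0, so t = (√(D² + v²x²) − D)/v².
√(D² + v²x²) = √(0.847² + 1.43² × 108²) = 154.4; v² = 2.0449.
t = (154.4 − 0.847)/2.0449 = 75.1 days (vs. the pure-advection estimate x/v = 75.5 d).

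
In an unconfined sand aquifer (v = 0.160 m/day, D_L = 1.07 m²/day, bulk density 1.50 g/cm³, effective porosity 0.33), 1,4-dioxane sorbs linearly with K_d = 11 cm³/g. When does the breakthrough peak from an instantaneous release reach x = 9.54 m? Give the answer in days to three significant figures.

Retardation factor R = 1 + ρ_b·K_d/n = 1 + 1.50 × 11/0.33 = 51.00.
Sorption retards both mechanisms: v_R = v/R = 0.003137 m/day, D_R = D/R = 0.02098 m²/day.
Peak time from v_R²t² + 2D_R t − x² = 0: t = (√(D_R² + v_R²x²) − D_R)/v_R².
√(D_R² + v_R²x²) = √(0.02098² + 0.003137² × 9.54²) = 0.03655; v_R² = 9.841e-06.
t = (0.03655 − 0.02098)/9.841e-06 = 1580 days.

1580 days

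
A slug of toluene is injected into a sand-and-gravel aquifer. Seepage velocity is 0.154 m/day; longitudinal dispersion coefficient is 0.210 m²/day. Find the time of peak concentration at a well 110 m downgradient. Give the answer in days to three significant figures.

For the 1D instantaneous-source solution, setting ∂C/∂t = 0 at fixed x gives v²t² + 2Dt − x² = 0, so t = (√(D² + v²x²) − D)/v².
√(D² + v²x²) = √(0.210² + 0.154² × 110²) = 16.94; v² = 0.023716.
t = (16.94 − 0.210)/0.023716 = 705 days (vs. the pure-advection estimate x/v = 714 d).

705 days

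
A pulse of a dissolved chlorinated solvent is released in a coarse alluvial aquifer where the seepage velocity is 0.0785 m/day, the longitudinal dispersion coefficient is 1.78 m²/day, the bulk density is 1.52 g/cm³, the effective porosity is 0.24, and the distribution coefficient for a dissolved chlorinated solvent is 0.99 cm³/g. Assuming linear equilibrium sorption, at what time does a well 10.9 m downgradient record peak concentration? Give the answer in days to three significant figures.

Retardation factor R = 1 + ρ_b·K_d/n = 1 + 1.52 × 0.99/0.24 = 7.270.
Sorption retards both mechanisms: v_R = v/R = 0.01080 m/day, D_R = D/R = 0.2448 m²/day.
Peak time from v_R²t² + 2D_R t − x² = 0: t = (√(D_R² + v_R²x²) − D_R)/v_R².
√(D_R² + v_R²x²) = √(0.2448² + 0.01080² × 10.9²) = 0.2716; v_R² = 0.0001166.
t = (0.2716 − 0.2448)/0.0001166 = 230 days.

230 days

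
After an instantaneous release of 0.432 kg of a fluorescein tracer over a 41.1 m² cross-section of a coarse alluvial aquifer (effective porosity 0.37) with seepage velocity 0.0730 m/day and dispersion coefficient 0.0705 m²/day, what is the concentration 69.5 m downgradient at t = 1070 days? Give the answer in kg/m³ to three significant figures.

0.000722 kg/m³

For an instantaneous plane source, C(x,t) = M/(n_e·A·√(4πDt)) · exp(−(x−vt)²/(4Dt)), with n_e·A the pore (flow) area.
Plume center vt = 0.0730 × 1070 = 78.11 m, so the well at 69.5 m is 8.61 m upgradient of the peak.
√(4πDt) = 30.79 m, giving peak height M/(n_e·A·√(4πDt)) = 0.432/(0.37 × 41.1 × 30.79) = 0.0009226 kg/m³.
(x−vt)²/(4Dt) = (-8.61)²/(4 × 0.0705 × 1070) = 0.2457; exp(−0.2457) = 0.7822.
C = 0.0009226 × 0.7822 = 0.000722 kg/m³.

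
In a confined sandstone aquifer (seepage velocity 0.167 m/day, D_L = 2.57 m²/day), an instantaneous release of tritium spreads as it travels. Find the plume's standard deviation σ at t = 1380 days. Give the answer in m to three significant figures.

84.2 m

Dispersive spreading gives a Gaussian with σ² = 2Dt; advection only shifts the center.
σ = √(2 × 2.57 × 1380) = 84.2 m.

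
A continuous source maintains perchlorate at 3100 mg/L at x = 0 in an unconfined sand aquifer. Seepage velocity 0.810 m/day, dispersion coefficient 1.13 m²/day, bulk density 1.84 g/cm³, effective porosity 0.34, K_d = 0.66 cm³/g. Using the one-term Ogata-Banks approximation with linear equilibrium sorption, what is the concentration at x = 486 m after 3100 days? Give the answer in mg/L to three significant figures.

Retardation factor R = 1 + ρ_b·K_d/n = 1 + 1.84 × 0.66/0.34 = 4.572.
Sorption retards both mechanisms: v_R = v/R = 0.1772 m/day, D_R = D/R = 0.2472 m²/day.
v_R·t = 0.1772 × 3100 = 549.32 m; 2√(D_R t) = 55.36 m; argument = (486 − 549.32)/55.36 = -1.144.
C = C₀ × ½·erfc(-1.144) = 3100 × 0.9472 = 2940 mg/L.

2940 mg/L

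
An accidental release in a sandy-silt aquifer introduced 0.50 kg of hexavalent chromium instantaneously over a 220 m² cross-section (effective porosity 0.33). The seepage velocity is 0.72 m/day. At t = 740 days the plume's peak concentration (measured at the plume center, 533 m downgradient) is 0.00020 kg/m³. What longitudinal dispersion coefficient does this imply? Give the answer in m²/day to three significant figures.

At the plume center C_max = M/(n_e·A·√(4πDt)), so D = M²/(4πt·(n_e·A·C_max)²).
n_e·A·C_max = 0.33 × 220 × 0.00020 = 0.01452 kg/m.
D = 0.50²/(4π × 740 × 0.01452²) = 0.128 m²/day.

0.128 m²/day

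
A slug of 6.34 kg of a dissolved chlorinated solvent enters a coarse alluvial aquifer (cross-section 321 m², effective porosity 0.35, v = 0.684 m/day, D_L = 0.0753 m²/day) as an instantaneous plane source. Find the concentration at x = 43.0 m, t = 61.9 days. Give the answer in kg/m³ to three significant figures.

0.00720 kg/m³

For an instantaneous plane source, C(x,t) = M/(n_e·A·√(4πDt)) · exp(−(x−vt)²/(4Dt)), with n_e·A the pore (flow) area.
Plume center vt = 0.684 × 61.9 = 42.3396 m, so the well at 43.0 m is 0.6604 m downgradient of the peak.
√(4πDt) = 7.653 m, giving peak height M/(n_e·A·√(4πDt)) = 6.34/(0.35 × 321 × 7.653) = 0.007374 kg/m³.
(x−vt)²/(4Dt) = (0.6604)²/(4 × 0.0753 × 61.9) = 0.02339; exp(−0.02339) = 0.9769.
C = 0.007374 × 0.9769 = 0.00720 kg/m³.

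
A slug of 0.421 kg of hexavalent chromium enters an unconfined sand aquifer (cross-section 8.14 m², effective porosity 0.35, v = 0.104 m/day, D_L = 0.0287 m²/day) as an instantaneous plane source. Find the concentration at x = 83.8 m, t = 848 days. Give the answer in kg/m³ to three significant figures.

0.00693 kg/m³

For an instantaneous plane source, C(x,t) = M/(n_e·A·√(4πDt)) · exp(−(x−vt)²/(4Dt)), with n_e·A the pore (flow) area.
Plume center vt = 0.104 × 848 = 88.192 m, so the well at 83.8 m is 4.392 m upgradient of the peak.
√(4πDt) = 17.49 m, giving peak height M/(n_e·A·√(4πDt)) = 0.421/(0.35 × 8.14 × 17.49) = 0.008449 kg/m³.
(x−vt)²/(4Dt) = (-4.392)²/(4 × 0.0287 × 848) = 0.1981; exp(−0.1981) = 0.8203.
C = 0.008449 × 0.8203 = 0.00693 kg/m³.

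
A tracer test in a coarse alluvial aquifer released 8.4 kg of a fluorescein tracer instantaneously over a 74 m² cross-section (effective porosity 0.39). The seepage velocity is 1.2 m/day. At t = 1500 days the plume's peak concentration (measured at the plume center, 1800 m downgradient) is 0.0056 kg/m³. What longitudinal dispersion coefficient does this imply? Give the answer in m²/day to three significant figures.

0.143 m²/day

At the plume center C_max = M/(n_e·A·√(4πDt)), so D = M²/(4πt·(n_e·A·C_max)²).
n_e·A·C_max = 0.39 × 74 × 0.0056 = 0.1616 kg/m.
D = 8.4²/(4π × 1500 × 0.1616²) = 0.143 m²/day.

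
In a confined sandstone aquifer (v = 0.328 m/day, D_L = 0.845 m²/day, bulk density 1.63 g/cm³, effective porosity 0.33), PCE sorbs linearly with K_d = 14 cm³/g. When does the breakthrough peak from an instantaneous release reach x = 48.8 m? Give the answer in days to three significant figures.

9900 days

Retardation factor R = 1 + ρ_b·K_d/n = 1 + 1.63 × 14/0.33 = 70.15.
Sorption retards both mechanisms: v_R = v/R = 0.004676 m/day, D_R = D/R = 0.01205 m²/day.
Peak time from v_R²t² + 2D_R t − x² = 0: t = (√(D_R² + v_R²x²) − D_R)/v_R².
√(D_R² + v_R²x²) = √(0.01205² + 0.004676² × 48.8²) = 0.2285; v_R² = 2.186e-05.
t = (0.2285 − 0.01205)/2.186e-05 = 9900 days.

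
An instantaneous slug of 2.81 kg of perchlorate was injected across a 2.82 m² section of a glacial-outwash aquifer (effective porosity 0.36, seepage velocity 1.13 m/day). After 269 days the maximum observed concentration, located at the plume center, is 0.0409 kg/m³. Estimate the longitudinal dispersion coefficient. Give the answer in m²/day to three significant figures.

At the plume center C_max = M/(n_e·A·√(4πDt)), so D = M²/(4πt·(n_e·A·C_max)²).
n_e·A·C_max = 0.36 × 2.82 × 0.0409 = 0.04152 kg/m.
D = 2.81²/(4π × 269 × 0.04152²) = 1.35 m²/day.

1.35 m²/day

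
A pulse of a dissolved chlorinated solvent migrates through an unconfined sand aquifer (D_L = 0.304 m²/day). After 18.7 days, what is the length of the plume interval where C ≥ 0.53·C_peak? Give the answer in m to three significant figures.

7.60 m

The plume is Gaussian with σ = √(2Dt) = √(2 × 0.304 × 18.7) = 3.372 m.
C/C_peak = exp(−Δx²/(2σ²)) = 0.53 ⇒ Δx = σ·√(−2 ln 0.53) = 3.372 × 1.127 = 3.800 m.
Width = 2Δx = 7.60 m.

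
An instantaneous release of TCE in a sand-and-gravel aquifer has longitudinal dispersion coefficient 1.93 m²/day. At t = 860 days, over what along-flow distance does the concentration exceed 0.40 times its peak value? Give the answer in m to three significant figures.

156 m

The plume is Gaussian with σ = √(2Dt) = √(2 × 1.93 × 860) = 57.62 m.
C/C_peak = exp(−Δx²/(2σ²)) = 0.40 ⇒ Δx = σ·√(−2 ln 0.40) = 57.62 × 1.354 = 78.02 m.
Width = 2Δx = 156 m.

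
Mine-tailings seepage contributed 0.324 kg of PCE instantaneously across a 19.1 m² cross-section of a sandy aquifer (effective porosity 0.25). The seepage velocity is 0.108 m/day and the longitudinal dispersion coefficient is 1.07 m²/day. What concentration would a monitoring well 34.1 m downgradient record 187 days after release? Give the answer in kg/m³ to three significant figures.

0.00106 kg/m³

For an instantaneous plane source, C(x,t) = M/(n_e·A·√(4πDt)) · exp(−(x−vt)²/(4Dt)), with n_e·A the pore (flow) area.
Plume center vt = 0.108 × 187 = 20.196 m, so the well at 34.1 m is 13.904 m downgradient of the peak.
√(4πDt) = 50.14 m, giving peak height M/(n_e·A·√(4πDt)) = 0.324/(0.25 × 19.1 × 50.14) = 0.001353 kg/m³.
(x−vt)²/(4Dt) = (13.904)²/(4 × 1.07 × 187) = 0.2415; exp(−0.2415) = 0.7854.
C = 0.001353 × 0.7854 = 0.00106 kg/m³.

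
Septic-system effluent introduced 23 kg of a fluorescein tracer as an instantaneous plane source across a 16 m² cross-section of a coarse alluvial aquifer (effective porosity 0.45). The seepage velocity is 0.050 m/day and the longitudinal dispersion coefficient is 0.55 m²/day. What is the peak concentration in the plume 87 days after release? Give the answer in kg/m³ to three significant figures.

The peak of an instantaneous 1D plume sits at x = vt; there the Gaussian factor is 1 and C_max = M/(n_e·A·√(4πDt)), where n_e·A is the pore area the mass is dissolved in.
√(4πDt) = √(4π × 0.55 × 87) = 24.52 m, so C_max = 23/(0.45 × 16 × 24.52) = 0.130 kg/m³.

0.130 kg/m³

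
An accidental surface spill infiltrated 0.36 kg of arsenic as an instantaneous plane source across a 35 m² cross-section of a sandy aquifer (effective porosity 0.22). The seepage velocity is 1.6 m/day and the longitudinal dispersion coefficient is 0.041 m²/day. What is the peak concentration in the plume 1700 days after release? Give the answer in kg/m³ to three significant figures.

0.00158 kg/m³

The peak of an instantaneous 1D plume sits at x = vt; there the Gaussian factor is 1 and C_max = M/(n_e·A·√(4πDt)), where n_e·A is the pore area the mass is dissolved in.
√(4πDt) = √(4π × 0.041 × 1700) = 29.60 m, so C_max = 0.36/(0.22 × 35 × 29.60) = 0.00158 kg/m³.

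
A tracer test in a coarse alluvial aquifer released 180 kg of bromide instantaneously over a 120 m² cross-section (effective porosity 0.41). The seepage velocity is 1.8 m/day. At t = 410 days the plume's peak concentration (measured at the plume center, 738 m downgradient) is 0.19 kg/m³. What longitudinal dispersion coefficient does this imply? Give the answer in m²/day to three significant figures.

0.0720 m²/day

At the plume center C_max = M/(n_e·A·√(4πDt)), so D = M²/(4πt·(n_e·A·C_max)²).
n_e·A·C_max = 0.41 × 120 × 0.19 = 9.348 kg/m.
D = 180²/(4π × 410 × 9.348²) = 0.0720 m²/day.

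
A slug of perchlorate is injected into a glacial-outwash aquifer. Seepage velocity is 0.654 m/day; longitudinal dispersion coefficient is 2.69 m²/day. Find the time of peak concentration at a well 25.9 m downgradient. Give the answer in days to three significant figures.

33.8 days

For the 1D instantaneous-source solution, setting ∂C/∂t = 0 at fixed x gives v²t² + 2Dt − x² = 0, so t = (√(D² + v²x²) − D)/v².
√(D² + v²x²) = √(2.69² + 0.654² × 25.9²) = 17.15; v² = 0.427716.
t = (17.15 − 2.69)/0.427716 = 33.8 days (vs. the pure-advection estimate x/v = 39.6 d).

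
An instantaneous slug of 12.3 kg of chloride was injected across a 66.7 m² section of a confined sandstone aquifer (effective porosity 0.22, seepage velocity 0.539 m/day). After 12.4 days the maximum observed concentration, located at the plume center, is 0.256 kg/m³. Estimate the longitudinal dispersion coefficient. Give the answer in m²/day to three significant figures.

At the plume center C_max = M/(n_e·A·√(4πDt)), so D = M²/(4πt·(n_e·A·C_max)²).
n_e·A·C_max = 0.22 × 66.7 × 0.256 = 3.757 kg/m.
D = 12.3²/(4π × 12.4 × 3.757²) = 0.0688 m²/day.

0.0688 m²/day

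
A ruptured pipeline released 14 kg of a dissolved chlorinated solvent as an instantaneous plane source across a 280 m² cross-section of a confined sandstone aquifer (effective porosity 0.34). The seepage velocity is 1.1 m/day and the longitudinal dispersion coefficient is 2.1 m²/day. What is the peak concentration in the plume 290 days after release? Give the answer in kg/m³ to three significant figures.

The peak of an instantaneous 1D plume sits at x = vt; there the Gaussian factor is 1 and C_max = M/(n_e·A·√(4πDt)), where n_e·A is the pore area the mass is dissolved in.
√(4πDt) = √(4π × 2.1 × 290) = 87.48 m, so C_max = 14/(0.34 × 280 × 87.48) = 0.00168 kg/m³.

0.00168 kg/m³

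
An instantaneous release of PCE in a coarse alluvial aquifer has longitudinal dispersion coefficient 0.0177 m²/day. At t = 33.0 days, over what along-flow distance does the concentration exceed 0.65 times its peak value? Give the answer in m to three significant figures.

The plume is Gaussian with σ = √(2Dt) = √(2 × 0.0177 × 33.0) = 1.081 m.
C/C_peak = exp(−Δx²/(2σ²)) = 0.65 ⇒ Δx = σ·√(−2 ln 0.65) = 1.081 × 0.9282 = 1.003 m.
Width = 2Δx = 2.01 m.

2.01 m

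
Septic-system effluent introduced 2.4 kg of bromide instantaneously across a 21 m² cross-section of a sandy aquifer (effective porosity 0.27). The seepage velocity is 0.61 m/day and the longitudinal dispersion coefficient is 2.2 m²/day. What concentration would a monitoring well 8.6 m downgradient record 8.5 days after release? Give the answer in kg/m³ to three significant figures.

For an instantaneous plane source, C(x,t) = M/(n_e·A·√(4πDt)) · exp(−(x−vt)²/(4Dt)), with n_e·A the pore (flow) area.
Plume center vt = 0.61 × 8.5 = 5.185 m, so the well at 8.6 m is 3.415 m downgradient of the peak.
√(4πDt) = 15.33 m, giving peak height M/(n_e·A·√(4πDt)) = 2.4/(0.27 × 21 × 15.33) = 0.02761 kg/m³.
(x−vt)²/(4Dt) = (3.415)²/(4 × 2.2 × 8.5) = 0.1559; exp(−0.1559) = 0.8556.
C = 0.02761 × 0.8556 = 0.0236 kg/m³.

0.0236 kg/m³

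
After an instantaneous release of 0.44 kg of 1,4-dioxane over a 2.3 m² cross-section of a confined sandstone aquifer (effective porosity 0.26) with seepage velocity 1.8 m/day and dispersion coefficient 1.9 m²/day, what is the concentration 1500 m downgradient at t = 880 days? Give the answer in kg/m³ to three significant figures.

0.00177 kg/m³

For an instantaneous plane source, C(x,t) = M/(n_e·A·√(4πDt)) · exp(−(x−vt)²/(4Dt)), with n_e·A the pore (flow) area.
Plume center vt = 1.8 × 880 = 1584 m, so the well at 1500 m is 84 m upgradient of the peak.
√(4πDt) = 145.0 m, giving peak height M/(n_e·A·√(4πDt)) = 0.44/(0.26 × 2.3 × 145.0) = 0.005074 kg/m³.
(x−vt)²/(4Dt) = (-84)²/(4 × 1.9 × 880) = 1.055; exp(−1.055) = 0.3482.
C = 0.005074 × 0.3482 = 0.00177 kg/m³.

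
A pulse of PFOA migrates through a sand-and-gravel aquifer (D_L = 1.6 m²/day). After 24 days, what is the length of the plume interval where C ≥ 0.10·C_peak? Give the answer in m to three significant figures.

37.6 m

The plume is Gaussian with σ = √(2Dt) = √(2 × 1.6 × 24) = 8.764 m.
C/C_peak = exp(−Δx²/(2σ²)) = 0.10 ⇒ Δx = σ·√(−2 ln 0.10) = 8.764 × 2.146 = 18.81 m.
Width = 2Δx = 37.6 m.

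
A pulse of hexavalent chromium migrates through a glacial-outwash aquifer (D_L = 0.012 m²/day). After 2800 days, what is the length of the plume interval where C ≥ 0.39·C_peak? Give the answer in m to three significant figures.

The plume is Gaussian with σ = √(2Dt) = √(2 × 0.012 × 2800) = 8.198 m.
C/C_peak = exp(−Δx²/(2σ²)) = 0.39 ⇒ Δx = σ·√(−2 ln 0.39) = 8.198 × 1.372 = 11.25 m.
Width = 2Δx = 22.5 m.

22.5 m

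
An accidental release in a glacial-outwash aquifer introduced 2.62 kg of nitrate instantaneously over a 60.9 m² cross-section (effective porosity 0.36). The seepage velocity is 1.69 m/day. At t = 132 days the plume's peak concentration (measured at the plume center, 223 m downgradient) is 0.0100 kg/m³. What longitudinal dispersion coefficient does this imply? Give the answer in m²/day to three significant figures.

At the plume center C_max = M/(n_e·A·√(4πDt)), so D = M²/(4πt·(n_e·A·C_max)²).
n_e·A·C_max = 0.36 × 60.9 × 0.0100 = 0.2192 kg/m.
D = 2.62²/(4π × 132 × 0.2192²) = 0.0861 m²/day.

0.0861 m²/day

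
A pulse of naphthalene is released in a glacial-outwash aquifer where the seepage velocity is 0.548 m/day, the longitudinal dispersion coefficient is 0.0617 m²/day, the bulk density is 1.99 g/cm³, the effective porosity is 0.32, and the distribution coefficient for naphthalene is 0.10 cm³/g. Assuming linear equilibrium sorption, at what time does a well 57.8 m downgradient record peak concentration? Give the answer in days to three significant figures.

171 days

Retardation factor R = 1 + ρ_b·K_d/n = 1 + 1.99 × 0.10/0.32 = 1.622.
Sorption retards both mechanisms: v_R = v/R = 0.3379 m/day, D_R = D/R = 0.03804 m²/day.
Peak time from v_R²t² + 2D_R t − x² = 0: t = (√(D_R² + v_R²x²) − D_R)/v_R².
√(D_R² + v_R²x²) = √(0.03804² + 0.3379² × 57.8²) = 19.53; v_R² = 0.1142.
t = (19.53 − 0.03804)/0.1142 = 171 days.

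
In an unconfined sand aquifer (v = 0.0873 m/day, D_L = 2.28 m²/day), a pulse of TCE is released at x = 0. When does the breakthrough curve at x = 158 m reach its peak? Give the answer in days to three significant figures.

1540 days

For the 1D instantaneous-source solution, setting ∂C/∂t = 0 at fixed x gives v²t² + 2Dt − x² = 0, so t = (√(D² + v²x²) − D)/v².
√(D² + v²x²) = √(2.28² + 0.0873² × 158²) = 13.98; v² = 0.00762129.
t = (13.98 − 2.28)/0.00762129 = 1540 days (vs. the pure-advection estimate x/v = 1810 d).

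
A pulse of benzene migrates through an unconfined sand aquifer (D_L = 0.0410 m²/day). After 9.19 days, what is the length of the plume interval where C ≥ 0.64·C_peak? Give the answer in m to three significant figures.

1.64 m

The plume is Gaussian with σ = √(2Dt) = √(2 × 0.0410 × 9.19) = 0.8681 m.
C/C_peak = exp(−Δx²/(2σ²)) = 0.64 ⇒ Δx = σ·√(−2 ln 0.64) = 0.8681 × 0.9448 = 0.8202 m.
Width = 2Δx = 1.64 m.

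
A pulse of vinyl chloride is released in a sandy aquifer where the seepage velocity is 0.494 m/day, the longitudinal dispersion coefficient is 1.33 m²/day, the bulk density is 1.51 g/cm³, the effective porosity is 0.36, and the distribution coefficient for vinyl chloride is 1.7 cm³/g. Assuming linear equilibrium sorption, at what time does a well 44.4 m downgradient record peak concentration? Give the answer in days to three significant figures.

688 days

Retardation factor R = 1 + ρ_b·K_d/n = 1 + 1.51 × 1.7/0.36 = 8.131.
Sorption retards both mechanisms: v_R = v/R = 0.06076 m/day, D_R = D/R = 0.1636 m²/day.
Peak time from v_R²t² + 2D_R t − x² = 0: t = (√(D_R² + v_R²x²) − D_R)/v_R².
√(D_R² + v_R²x²) = √(0.1636² + 0.06076² × 44.4²) = 2.703; v_R² = 0.003692.
t = (2.703 − 0.1636)/0.003692 = 688 days.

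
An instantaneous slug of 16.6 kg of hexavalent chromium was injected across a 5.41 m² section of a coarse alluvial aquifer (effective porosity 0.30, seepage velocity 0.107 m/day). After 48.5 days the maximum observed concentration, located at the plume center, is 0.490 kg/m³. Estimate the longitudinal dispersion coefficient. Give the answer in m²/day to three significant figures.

At the plume center C_max = M/(n_e·A·√(4πDt)), so D = M²/(4πt·(n_e·A·C_max)²).
n_e·A·C_max = 0.30 × 5.41 × 0.490 = 0.7953 kg/m.
D = 16.6²/(4π × 48.5 × 0.7953²) = 0.715 m²/day.

0.715 m²/day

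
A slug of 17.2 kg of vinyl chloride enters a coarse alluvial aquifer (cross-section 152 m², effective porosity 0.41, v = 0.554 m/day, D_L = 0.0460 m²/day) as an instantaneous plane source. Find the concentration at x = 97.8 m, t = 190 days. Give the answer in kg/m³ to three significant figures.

0.00536 kg/m³

For an instantaneous plane source, C(x,t) = M/(n_e·A·√(4πDt)) · exp(−(x−vt)²/(4Dt)), with n_e·A the pore (flow) area.
Plume center vt = 0.554 × 190 = 105.26 m, so the well at 97.8 m is 7.46 m upgradient of the peak.
√(4πDt) = 10.48 m, giving peak height M/(n_e·A·√(4πDt)) = 17.2/(0.41 × 152 × 10.48) = 0.02634 kg/m³.
(x−vt)²/(4Dt) = (-7.46)²/(4 × 0.0460 × 190) = 1.592; exp(−1.592) = 0.2035.
C = 0.02634 × 0.2035 = 0.00536 kg/m³.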